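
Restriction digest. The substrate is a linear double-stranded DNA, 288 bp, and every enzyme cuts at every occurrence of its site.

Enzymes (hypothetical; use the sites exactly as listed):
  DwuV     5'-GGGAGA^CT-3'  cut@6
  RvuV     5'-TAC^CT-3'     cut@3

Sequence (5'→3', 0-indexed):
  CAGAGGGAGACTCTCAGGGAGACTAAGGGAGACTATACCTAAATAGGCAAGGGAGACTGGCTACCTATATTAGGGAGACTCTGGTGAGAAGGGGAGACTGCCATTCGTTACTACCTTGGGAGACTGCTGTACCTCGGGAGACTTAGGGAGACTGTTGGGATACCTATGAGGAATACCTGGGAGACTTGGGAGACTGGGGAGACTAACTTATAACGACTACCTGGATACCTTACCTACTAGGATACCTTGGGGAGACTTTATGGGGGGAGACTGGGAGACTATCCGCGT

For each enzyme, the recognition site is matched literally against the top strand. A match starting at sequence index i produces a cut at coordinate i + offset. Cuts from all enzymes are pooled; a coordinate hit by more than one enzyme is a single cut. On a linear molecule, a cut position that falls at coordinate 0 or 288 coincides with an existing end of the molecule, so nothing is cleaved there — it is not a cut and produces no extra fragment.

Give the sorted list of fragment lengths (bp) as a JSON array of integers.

[5,6,8,8,8,8,9,9,9,9,9,10,10,10,10,10,12,12,12,13,14,15,17,18,18,19]

Site scan:
  DwuV (GGGAGACT, off=6): starts [4, 16, 26, 50, 72, 91, 117, 135, 145, 178, 187, 196, 249, 264, 272] → cuts [10, 22, 32, 56, 78, 97, 123, 141, 151, 184, 193, 202, 255, 270, 278]
  RvuV (TACCT, off=3): starts [35, 61, 111, 129, 160, 173, 217, 225, 230, 242] → cuts [38, 64, 114, 132, 163, 176, 220, 228, 233, 245]

Pooled cuts: [10, 22, 32, 38, 56, 64, 78, 97, 114, 123, 132, 141, 151, 163, 176, 184, 193, 202, 220, 228, 233, 245, 255, 270, 278]

Fragment lengths:
  [0,10): 10 bp
  [10,22): 12 bp
  [22,32): 10 bp
  [32,38): 6 bp
  [38,56): 18 bp
  [56,64): 8 bp
  [64,78): 14 bp
  [78,97): 19 bp
  [97,114): 17 bp
  [114,123): 9 bp
  [123,132): 9 bp
  [132,141): 9 bp
  [141,151): 10 bp
  [151,163): 12 bp
  [163,176): 13 bp
  [176,184): 8 bp
  [184,193): 9 bp
  [193,202): 9 bp
  [202,220): 18 bp
  [220,228): 8 bp
  [228,233): 5 bp
  [233,245): 12 bp
  [245,255): 10 bp
  [255,270): 15 bp
  [270,278): 8 bp
  [278,288): 10 bp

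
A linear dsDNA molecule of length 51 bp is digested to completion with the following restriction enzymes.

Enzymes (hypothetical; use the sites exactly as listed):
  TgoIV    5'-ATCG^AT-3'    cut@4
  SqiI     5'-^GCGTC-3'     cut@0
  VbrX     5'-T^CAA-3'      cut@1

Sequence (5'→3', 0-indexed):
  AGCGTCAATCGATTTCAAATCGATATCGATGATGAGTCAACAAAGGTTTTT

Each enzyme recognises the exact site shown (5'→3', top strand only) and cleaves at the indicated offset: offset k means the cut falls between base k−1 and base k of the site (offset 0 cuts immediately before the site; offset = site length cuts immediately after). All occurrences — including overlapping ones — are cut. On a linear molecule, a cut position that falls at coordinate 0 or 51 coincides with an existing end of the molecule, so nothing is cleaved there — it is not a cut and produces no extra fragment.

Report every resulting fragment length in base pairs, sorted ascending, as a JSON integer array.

[1,4,4,6,6,7,9,14]

Scan for sites:
  TgoIV ATCGAT/4: at [7, 18, 24] ⇒ [11, 22, 28]
  SqiI GCGTC/0: at [1] ⇒ [1]
  VbrX TCAA/1: at [4, 14, 36] ⇒ [5, 15, 37]

All cut coordinates (distinct, sorted): [1, 5, 11, 15, 22, 28, 37]

Fragment lengths:
  [0,1): 1 bp
  [1,5): 4 bp
  [5,11): 6 bp
  [11,15): 4 bp
  [15,22): 7 bp
  [22,28): 6 bp
  [28,37): 9 bp
  [37,51): 14 bp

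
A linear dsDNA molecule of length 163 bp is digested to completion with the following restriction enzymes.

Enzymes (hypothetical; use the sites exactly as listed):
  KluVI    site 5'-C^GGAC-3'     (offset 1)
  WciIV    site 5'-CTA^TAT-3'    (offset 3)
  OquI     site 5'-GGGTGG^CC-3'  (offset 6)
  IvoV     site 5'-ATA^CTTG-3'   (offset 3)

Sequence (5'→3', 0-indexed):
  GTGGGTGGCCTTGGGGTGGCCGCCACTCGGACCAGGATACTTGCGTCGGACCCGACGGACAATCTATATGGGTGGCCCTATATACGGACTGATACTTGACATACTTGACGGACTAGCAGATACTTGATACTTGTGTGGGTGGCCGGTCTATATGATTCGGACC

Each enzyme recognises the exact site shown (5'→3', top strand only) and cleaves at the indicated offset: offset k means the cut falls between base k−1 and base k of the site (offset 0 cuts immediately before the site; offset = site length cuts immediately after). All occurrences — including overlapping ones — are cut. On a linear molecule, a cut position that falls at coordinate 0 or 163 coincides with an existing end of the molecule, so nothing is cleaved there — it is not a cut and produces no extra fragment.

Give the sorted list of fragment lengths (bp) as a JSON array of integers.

[5,5,5,6,7,8,8,8,8,9,9,9,9,9,10,11,11,13,13]

Per-enzyme occurrences:
  KluVI CGGAC/1: at [27, 46, 55, 84, 108, 157] ⇒ [28, 47, 56, 85, 109, 158]
  WciIV CTATAT/3: at [63, 77, 147] ⇒ [66, 80, 150]
  OquI GGGTGGCC/6: at [2, 13, 69, 136] ⇒ [8, 19, 75, 142]
  IvoV ATACTTG/3: at [36, 91, 100, 119, 126] ⇒ [39, 94, 103, 122, 129]

Pooled cuts: [8, 19, 28, 39, 47, 56, 66, 75, 80, 85, 94, 103, 109, 122, 129, 142, 150, 158]

Fragments:
  [0,8): 8 bp
  [8,19): 11 bp
  [19,28): 9 bp
  [28,39): 11 bp
  [39,47): 8 bp
  [47,56): 9 bp
  [56,66): 10 bp
  [66,75): 9 bp
  [75,80): 5 bp
  [80,85): 5 bp
  [85,94): 9 bp
  [94,103): 9 bp
  [103,109): 6 bp
  [109,122): 13 bp
  [122,129): 7 bp
  [129,142): 13 bp
  [142,150): 8 bp
  [150,158): 8 bp
  [158,163): 5 bp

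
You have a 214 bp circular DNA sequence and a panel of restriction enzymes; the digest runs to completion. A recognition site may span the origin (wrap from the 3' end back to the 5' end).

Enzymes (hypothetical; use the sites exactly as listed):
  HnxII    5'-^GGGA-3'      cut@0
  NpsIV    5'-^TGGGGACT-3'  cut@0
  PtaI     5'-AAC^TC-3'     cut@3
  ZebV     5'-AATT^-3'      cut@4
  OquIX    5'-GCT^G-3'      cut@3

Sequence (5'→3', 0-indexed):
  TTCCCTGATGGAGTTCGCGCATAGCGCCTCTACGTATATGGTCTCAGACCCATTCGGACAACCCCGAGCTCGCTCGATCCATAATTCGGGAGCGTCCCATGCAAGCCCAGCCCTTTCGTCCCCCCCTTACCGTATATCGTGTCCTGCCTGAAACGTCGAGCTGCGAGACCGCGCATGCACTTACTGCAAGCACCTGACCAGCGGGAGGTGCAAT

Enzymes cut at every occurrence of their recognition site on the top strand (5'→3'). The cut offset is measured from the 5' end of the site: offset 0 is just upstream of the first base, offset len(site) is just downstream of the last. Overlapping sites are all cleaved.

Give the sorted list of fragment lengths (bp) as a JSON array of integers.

[1,13,40,75,85]

Per-enzyme occurrences:
  HnxII GGGA/0: at [87, 202] ⇒ [87, 202]
  NpsIV (TGGGGACT, off=0): no sites
  PtaI (AACTC, off=3): no sites
  ZebV AATT/4: at [82, 211] ⇒ [1, 86]
  OquIX GCTG/3: at [159] ⇒ [162]

Pooled cuts: [1, 86, 87, 162, 202]

Fragment lengths:
  1→86: 85 bp
  86→87: 1 bp
  87→162: 75 bp
  162→202: 40 bp
  202→1 (wrap): 214-202+1 = 13 bp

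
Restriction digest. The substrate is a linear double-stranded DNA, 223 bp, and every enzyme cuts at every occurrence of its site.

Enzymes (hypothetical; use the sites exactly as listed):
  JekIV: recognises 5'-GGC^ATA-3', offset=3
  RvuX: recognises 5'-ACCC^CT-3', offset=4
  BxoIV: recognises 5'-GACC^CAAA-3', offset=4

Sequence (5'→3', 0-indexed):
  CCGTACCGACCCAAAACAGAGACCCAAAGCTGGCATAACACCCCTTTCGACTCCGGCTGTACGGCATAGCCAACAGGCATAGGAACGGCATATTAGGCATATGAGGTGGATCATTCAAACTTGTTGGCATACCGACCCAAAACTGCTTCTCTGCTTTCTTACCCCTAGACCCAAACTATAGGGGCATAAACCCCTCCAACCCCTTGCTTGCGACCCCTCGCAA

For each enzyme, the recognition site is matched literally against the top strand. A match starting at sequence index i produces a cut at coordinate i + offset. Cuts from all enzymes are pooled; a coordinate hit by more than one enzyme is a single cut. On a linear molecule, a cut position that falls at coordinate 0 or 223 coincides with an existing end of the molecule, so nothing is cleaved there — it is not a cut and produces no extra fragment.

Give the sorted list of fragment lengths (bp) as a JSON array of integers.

Per-enzyme occurrences:
  JekIV (GGCATA, off=3): starts [31, 62, 75, 86, 95, 125, 182] → cuts [34, 65, 78, 89, 98, 128, 185]
  RvuX (ACCCCT, off=4): starts [39, 160, 189, 198, 212] → cuts [43, 164, 193, 202, 216]
  BxoIV (GACCCAAA, off=4): starts [7, 20, 133, 167] → cuts [11, 24, 137, 171]

All cut coordinates (distinct, sorted): [11, 24, 34, 43, 65, 78, 89, 98, 128, 137, 164, 171, 185, 193, 202, 216]

Fragments:
  [0,11): 11 bp
  [11,24): 13 bp
  [24,34): 10 bp
  [34,43): 9 bp
  [43,65): 22 bp
  [65,78): 13 bp
  [78,89): 11 bp
  [89,98): 9 bp
  [98,128): 30 bp
  [128,137): 9 bp
  [137,164): 27 bp
  [164,171): 7 bp
  [171,185): 14 bp
  [185,193): 8 bp
  [193,202): 9 bp
  [202,216): 14 bp
  [216,223): 7 bp

[7,7,8,9,9,9,9,10,11,11,13,13,14,14,22,27,30]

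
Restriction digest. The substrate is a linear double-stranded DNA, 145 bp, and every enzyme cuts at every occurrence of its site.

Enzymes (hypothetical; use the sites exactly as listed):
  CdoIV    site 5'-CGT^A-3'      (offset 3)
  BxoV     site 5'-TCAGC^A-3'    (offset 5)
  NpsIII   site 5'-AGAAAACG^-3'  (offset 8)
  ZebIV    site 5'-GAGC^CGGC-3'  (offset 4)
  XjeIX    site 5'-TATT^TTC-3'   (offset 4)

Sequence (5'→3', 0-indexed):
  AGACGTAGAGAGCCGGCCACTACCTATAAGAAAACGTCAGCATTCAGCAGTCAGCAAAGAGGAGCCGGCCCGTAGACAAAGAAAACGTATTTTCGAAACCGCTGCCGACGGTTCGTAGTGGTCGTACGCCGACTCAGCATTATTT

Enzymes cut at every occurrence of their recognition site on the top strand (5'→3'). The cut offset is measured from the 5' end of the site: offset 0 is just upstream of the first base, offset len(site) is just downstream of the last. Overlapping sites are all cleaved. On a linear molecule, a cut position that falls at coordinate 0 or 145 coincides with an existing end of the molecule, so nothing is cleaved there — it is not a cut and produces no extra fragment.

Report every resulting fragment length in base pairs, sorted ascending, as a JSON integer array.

[1,3,5,6,7,7,7,7,8,9,10,13,14,23,25]

Scan for sites:
  CdoIV CGTA/3: at [3, 70, 85, 113, 122] ⇒ [6, 73, 88, 116, 125]
  BxoV TCAGCA/5: at [36, 43, 50, 133] ⇒ [41, 48, 55, 138]
  NpsIII AGAAAACG/8: at [28, 79] ⇒ [36, 87]
  ZebIV GAGCCGGC/4: at [9, 61] ⇒ [13, 65]
  XjeIX TATTTTC/4: at [87] ⇒ [91]

Pooled cuts: [6, 13, 36, 41, 48, 55, 65, 73, 87, 88, 91, 116, 125, 138]

Fragment lengths:
  [0,6): 6 bp
  [6,13): 7 bp
  [13,36): 23 bp
  [36,41): 5 bp
  [41,48): 7 bp
  [48,55): 7 bp
  [55,65): 10 bp
  [65,73): 8 bp
  [73,87): 14 bp
  [87,88): 1 bp
  [88,91): 3 bp
  [91,116): 25 bp
  [116,125): 9 bp
  [125,138): 13 bp
  [138,145): 7 bp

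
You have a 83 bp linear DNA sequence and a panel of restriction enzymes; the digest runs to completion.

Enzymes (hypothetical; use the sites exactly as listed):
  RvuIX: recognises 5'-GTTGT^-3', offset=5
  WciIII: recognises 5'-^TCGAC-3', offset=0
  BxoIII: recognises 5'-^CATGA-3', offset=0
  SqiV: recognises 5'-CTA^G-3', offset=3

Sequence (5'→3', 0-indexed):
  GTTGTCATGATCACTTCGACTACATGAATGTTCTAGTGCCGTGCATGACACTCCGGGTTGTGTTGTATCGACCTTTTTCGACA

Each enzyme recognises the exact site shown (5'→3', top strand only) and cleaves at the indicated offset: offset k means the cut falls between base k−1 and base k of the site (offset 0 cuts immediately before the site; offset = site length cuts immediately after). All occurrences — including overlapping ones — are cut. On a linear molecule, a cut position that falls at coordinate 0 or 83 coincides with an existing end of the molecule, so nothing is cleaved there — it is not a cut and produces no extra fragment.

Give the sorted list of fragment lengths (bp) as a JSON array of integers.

[1,5,5,6,7,8,10,10,13,18]

Site scan:
  RvuIX GTTGT/5: at [0, 56, 61] ⇒ [5, 61, 66]
  WciIII TCGAC/0: at [15, 67, 77] ⇒ [15, 67, 77]
  BxoIII CATGA/0: at [5, 22, 43] ⇒ [5, 22, 43]
  SqiV CTAG/3: at [32] ⇒ [35]

All cut coordinates (distinct, sorted): [5, 15, 22, 35, 43, 61, 66, 67, 77]

Fragment lengths:
  [0,5): 5 bp
  [5,15): 10 bp
  [15,22): 7 bp
  [22,35): 13 bp
  [35,43): 8 bp
  [43,61): 18 bp
  [61,66): 5 bp
  [66,67): 1 bp
  [67,77): 10 bp
  [77,83): 6 bp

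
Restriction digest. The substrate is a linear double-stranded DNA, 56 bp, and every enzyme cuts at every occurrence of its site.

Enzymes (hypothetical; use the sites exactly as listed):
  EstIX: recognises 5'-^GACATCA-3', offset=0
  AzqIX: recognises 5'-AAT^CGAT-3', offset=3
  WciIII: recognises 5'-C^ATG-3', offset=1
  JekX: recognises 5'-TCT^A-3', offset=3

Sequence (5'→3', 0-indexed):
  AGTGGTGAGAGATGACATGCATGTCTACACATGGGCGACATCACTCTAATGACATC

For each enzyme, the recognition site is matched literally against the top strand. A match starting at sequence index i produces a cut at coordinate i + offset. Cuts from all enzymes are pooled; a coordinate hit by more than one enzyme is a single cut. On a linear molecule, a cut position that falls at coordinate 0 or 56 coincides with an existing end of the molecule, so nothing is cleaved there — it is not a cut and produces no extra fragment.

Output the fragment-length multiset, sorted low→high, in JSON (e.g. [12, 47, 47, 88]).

Scan for sites:
  EstIX (GACATCA, off=0): starts [36] → cuts [36]
  AzqIX (AATCGAT, off=3): no sites
  WciIII (CATG, off=1): starts [15, 19, 29] → cuts [16, 20, 30]
  JekX (TCTA, off=3): starts [23, 44] → cuts [26, 47]

Pooled cuts: [16, 20, 26, 30, 36, 47]

Fragment lengths:
  [0,16): 16 bp
  [16,20): 4 bp
  [20,26): 6 bp
  [26,30): 4 bp
  [30,36): 6 bp
  [36,47): 11 bp
  [47,56): 9 bp

[4,4,6,6,9,11,16]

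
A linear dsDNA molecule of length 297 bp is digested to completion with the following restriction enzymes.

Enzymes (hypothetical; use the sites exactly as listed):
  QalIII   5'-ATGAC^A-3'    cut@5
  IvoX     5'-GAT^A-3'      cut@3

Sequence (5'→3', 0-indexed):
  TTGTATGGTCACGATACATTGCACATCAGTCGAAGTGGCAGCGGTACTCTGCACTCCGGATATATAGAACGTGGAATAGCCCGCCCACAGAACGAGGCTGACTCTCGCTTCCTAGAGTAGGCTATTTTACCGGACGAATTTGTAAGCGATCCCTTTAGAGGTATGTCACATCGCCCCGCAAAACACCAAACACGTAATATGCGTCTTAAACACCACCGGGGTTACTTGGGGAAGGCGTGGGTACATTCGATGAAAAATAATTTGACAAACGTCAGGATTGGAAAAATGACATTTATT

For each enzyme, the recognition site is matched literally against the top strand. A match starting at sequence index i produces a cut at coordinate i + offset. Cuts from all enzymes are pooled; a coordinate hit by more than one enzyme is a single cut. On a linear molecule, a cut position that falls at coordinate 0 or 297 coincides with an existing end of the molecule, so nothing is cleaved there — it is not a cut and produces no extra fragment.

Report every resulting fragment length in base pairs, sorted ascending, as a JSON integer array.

Per-enzyme occurrences:
  QalIII (ATGACA, off=5): starts [285] → cuts [290]
  IvoX (GATA, off=3): starts [12, 58] → cuts [15, 61]

Pooled cuts: [15, 61, 290]

Fragment lengths:
  [0,15): 15 bp
  [15,61): 46 bp
  [61,290): 229 bp
  [290,297): 7 bp

[7,15,46,229]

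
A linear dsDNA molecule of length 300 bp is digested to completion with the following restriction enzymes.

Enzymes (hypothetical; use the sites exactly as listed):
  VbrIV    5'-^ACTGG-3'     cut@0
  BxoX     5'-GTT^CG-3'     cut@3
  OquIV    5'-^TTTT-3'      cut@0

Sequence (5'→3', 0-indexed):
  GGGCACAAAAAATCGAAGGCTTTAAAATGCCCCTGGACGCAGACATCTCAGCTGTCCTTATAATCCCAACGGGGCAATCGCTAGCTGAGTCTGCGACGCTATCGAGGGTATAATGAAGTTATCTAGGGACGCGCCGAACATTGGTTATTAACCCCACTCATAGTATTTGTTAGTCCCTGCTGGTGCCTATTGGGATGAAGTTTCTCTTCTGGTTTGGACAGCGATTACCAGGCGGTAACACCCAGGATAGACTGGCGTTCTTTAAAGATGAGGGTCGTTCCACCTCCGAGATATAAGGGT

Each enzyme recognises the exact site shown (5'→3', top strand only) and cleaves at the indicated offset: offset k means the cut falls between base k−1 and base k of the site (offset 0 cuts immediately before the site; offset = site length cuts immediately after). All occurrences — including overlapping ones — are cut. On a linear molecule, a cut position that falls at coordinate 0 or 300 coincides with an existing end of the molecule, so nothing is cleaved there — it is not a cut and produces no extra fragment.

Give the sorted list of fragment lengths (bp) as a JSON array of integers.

Scan for sites:
  VbrIV ACTGG/0: at [250] ⇒ [250]
  BxoX (GTTCG, off=3): no sites
  OquIV (TTTT, off=0): no sites

Pooled cuts: [250]

Fragments:
  [0,250): 250 bp
  [250,300): 50 bp

[50,250]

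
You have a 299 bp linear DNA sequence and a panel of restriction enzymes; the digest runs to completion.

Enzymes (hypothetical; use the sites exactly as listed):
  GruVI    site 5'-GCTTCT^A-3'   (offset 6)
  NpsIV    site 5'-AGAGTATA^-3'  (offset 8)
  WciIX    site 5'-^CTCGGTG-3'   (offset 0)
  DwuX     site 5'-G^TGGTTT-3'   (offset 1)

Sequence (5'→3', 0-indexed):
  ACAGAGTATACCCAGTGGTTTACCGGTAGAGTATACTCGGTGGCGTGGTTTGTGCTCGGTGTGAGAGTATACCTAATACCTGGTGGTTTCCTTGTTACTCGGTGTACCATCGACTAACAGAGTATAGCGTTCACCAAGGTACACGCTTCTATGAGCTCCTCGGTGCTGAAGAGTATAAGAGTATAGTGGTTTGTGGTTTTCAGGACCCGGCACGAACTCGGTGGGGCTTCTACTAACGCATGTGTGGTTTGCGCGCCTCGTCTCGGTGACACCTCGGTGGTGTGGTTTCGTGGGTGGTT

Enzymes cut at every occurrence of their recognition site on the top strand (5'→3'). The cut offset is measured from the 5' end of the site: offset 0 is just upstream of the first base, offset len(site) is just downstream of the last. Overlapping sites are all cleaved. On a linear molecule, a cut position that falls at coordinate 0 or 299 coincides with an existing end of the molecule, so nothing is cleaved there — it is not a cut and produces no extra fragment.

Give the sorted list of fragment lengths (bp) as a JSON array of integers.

[1,5,7,8,8,9,10,10,10,11,12,13,14,15,17,17,17,19,20,23,24,29]

Scan for sites:
  GruVI GCTTCTA/6: at [144, 225] ⇒ [150, 231]
  NpsIV AGAGTATA/8: at [2, 27, 63, 118, 169, 177] ⇒ [10, 35, 71, 126, 177, 185]
  WciIX CTCGGTG/0: at [35, 54, 97, 158, 216, 261, 272] ⇒ [35, 54, 97, 158, 216, 261, 272]
  DwuX GTGGTTT/1: at [14, 44, 82, 185, 192, 243, 281] ⇒ [15, 45, 83, 186, 193, 244, 282]

Pooled cuts: [10, 15, 35, 45, 54, 71, 83, 97, 126, 150, 158, 177, 185, 186, 193, 216, 231, 244, 261, 272, 282]

Fragments:
  [0,10): 10 bp
  [10,15): 5 bp
  [15,35): 20 bp
  [35,45): 10 bp
  [45,54): 9 bp
  [54,71): 17 bp
  [71,83): 12 bp
  [83,97): 14 bp
  [97,126): 29 bp
  [126,150): 24 bp
  [150,158): 8 bp
  [158,177): 19 bp
  [177,185): 8 bp
  [185,186): 1 bp
  [186,193): 7 bp
  [193,216): 23 bp
  [216,231): 15 bp
  [231,244): 13 bp
  [244,261): 17 bp
  [261,272): 11 bp
  [272,282): 10 bp
  [282,299): 17 bp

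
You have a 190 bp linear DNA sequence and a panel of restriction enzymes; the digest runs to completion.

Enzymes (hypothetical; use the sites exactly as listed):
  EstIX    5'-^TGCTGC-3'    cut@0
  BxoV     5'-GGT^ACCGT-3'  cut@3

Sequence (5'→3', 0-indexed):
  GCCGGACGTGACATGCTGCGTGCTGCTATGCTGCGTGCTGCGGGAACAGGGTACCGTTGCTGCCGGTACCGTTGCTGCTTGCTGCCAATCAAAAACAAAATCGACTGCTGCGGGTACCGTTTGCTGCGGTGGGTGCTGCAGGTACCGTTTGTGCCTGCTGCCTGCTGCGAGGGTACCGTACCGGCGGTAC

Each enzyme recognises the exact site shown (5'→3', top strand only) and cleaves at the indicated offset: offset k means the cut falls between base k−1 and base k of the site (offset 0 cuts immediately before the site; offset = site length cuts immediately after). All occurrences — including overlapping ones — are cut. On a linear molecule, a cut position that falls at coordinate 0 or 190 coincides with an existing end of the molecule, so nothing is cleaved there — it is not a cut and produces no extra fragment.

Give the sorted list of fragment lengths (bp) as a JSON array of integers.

Scan for sites:
  EstIX (TGCTGC, off=0): starts [13, 20, 28, 35, 57, 72, 79, 105, 121, 133, 155, 162] → cuts [13, 20, 28, 35, 57, 72, 79, 105, 121, 133, 155, 162]
  BxoV (GGTACCGT, off=3): starts [49, 64, 112, 140, 171] → cuts [52, 67, 115, 143, 174]

All cut coordinates (distinct, sorted): [13, 20, 28, 35, 52, 57, 67, 72, 79, 105, 115, 121, 133, 143, 155, 162, 174]

Fragments:
  [0,13): 13 bp
  [13,20): 7 bp
  [20,28): 8 bp
  [28,35): 7 bp
  [35,52): 17 bp
  [52,57): 5 bp
  [57,67): 10 bp
  [67,72): 5 bp
  [72,79): 7 bp
  [79,105): 26 bp
  [105,115): 10 bp
  [115,121): 6 bp
  [121,133): 12 bp
  [133,143): 10 bp
  [143,155): 12 bp
  [155,162): 7 bp
  [162,174): 12 bp
  [174,190): 16 bp

[5,5,6,7,7,7,7,8,10,10,10,12,12,12,13,16,17,26]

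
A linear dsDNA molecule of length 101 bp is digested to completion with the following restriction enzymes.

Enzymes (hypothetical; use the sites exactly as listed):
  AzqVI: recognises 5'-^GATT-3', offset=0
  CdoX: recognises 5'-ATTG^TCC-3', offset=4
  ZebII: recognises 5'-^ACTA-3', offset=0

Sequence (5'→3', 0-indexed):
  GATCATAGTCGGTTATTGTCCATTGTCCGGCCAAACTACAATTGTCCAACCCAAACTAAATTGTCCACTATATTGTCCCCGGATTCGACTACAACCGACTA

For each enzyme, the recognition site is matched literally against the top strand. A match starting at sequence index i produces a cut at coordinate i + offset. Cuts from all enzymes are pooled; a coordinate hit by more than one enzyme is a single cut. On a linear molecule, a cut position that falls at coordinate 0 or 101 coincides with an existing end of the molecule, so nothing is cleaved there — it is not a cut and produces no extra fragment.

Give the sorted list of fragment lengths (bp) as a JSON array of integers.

[3,4,6,6,7,9,9,9,10,10,10,18]

Site scan:
  AzqVI (GATT, off=0): starts [81] → cuts [81]
  CdoX (ATTGTCC, off=4): starts [14, 21, 40, 59, 71] → cuts [18, 25, 44, 63, 75]
  ZebII (ACTA, off=0): starts [34, 54, 66, 87, 97] → cuts [34, 54, 66, 87, 97]

Pooled cuts: [18, 25, 34, 44, 54, 63, 66, 75, 81, 87, 97]

Fragment lengths:
  [0,18): 18 bp
  [18,25): 7 bp
  [25,34): 9 bp
  [34,44): 10 bp
  [44,54): 10 bp
  [54,63): 9 bp
  [63,66): 3 bp
  [66,75): 9 bp
  [75,81): 6 bp
  [81,87): 6 bp
  [87,97): 10 bp
  [97,101): 4 bp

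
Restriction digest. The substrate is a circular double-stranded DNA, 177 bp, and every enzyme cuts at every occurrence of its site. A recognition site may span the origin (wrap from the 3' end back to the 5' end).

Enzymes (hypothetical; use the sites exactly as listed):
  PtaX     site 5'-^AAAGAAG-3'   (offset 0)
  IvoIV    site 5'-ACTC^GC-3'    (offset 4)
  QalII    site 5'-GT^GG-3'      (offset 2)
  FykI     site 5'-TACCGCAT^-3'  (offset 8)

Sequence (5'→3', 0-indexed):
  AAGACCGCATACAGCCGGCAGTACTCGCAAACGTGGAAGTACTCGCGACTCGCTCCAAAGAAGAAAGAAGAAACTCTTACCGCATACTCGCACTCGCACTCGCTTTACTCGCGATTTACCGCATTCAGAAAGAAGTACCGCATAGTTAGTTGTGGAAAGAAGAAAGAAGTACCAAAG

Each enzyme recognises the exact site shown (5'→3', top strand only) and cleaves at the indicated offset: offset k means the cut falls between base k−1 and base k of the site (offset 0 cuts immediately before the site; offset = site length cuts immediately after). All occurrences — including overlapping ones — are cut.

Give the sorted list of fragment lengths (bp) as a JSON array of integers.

[2,4,4,5,6,6,7,7,7,8,9,10,10,11,14,15,22,30]

Site scan:
  PtaX AAAGAAG/0: at [56, 63, 128, 155, 162, 173] ⇒ [56, 63, 128, 155, 162, 173]
  IvoIV ACTCGC/4: at [22, 40, 47, 85, 91, 97, 106] ⇒ [26, 44, 51, 89, 95, 101, 110]
  QalII GTGG/2: at [32, 151] ⇒ [34, 153]
  FykI TACCGCAT/8: at [77, 116, 135] ⇒ [85, 124, 143]

All cut coordinates (distinct, sorted): [26, 34, 44, 51, 56, 63, 85, 89, 95, 101, 110, 124, 128, 143, 153, 155, 162, 173]

Fragments:
  26→34: 8 bp
  34→44: 10 bp
  44→51: 7 bp
  51→56: 5 bp
  56→63: 7 bp
  63→85: 22 bp
  85→89: 4 bp
  89→95: 6 bp
  95→101: 6 bp
  101→110: 9 bp
  110→124: 14 bp
  124→128: 4 bp
  128→143: 15 bp
  143→153: 10 bp
  153→155: 2 bp
  155→162: 7 bp
  162→173: 11 bp
  173→26 (wrap): 177-173+26 = 30 bp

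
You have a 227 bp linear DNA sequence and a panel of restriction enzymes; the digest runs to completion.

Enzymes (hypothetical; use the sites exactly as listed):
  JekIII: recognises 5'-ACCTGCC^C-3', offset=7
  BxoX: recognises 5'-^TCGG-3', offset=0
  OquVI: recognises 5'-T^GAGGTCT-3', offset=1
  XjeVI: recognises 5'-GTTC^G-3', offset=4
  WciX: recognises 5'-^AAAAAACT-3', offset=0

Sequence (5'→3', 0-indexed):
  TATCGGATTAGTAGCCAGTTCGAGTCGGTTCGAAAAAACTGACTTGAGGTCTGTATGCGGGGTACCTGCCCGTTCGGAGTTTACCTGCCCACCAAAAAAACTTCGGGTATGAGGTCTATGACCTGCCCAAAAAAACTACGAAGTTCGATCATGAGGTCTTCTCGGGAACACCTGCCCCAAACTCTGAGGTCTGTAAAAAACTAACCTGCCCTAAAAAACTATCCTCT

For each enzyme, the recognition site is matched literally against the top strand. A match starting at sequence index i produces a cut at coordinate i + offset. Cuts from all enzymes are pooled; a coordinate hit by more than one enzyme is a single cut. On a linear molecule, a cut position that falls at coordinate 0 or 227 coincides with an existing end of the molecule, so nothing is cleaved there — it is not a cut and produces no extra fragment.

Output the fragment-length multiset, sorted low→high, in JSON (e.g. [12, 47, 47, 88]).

[1,2,2,2,2,3,3,5,6,7,8,8,9,9,9,13,14,15,15,16,17,17,19,25]

Scan for sites:
  JekIII ACCTGCCC/7: at [63, 82, 120, 169, 203] ⇒ [70, 89, 127, 176, 210]
  BxoX TCGG/0: at [2, 24, 73, 102, 161] ⇒ [2, 24, 73, 102, 161]
  OquVI TGAGGTCT/1: at [44, 109, 151, 184] ⇒ [45, 110, 152, 185]
  XjeVI GTTCG/4: at [17, 27, 71, 142] ⇒ [21, 31, 75, 146]
  WciX AAAAAACT/0: at [32, 94, 129, 194, 212] ⇒ [32, 94, 129, 194, 212]

All cut coordinates (distinct, sorted): [2, 21, 24, 31, 32, 45, 70, 73, 75, 89, 94, 102, 110, 127, 129, 146, 152, 161, 176, 185, 194, 210, 212]

Fragments:
  [0,2): 2 bp
  [2,21): 19 bp
  [21,24): 3 bp
  [24,31): 7 bp
  [31,32): 1 bp
  [32,45): 13 bp
  [45,70): 25 bp
  [70,73): 3 bp
  [73,75): 2 bp
  [75,89): 14 bp
  [89,94): 5 bp
  [94,102): 8 bp
  [102,110): 8 bp
  [110,127): 17 bp
  [127,129): 2 bp
  [129,146): 17 bp
  [146,152): 6 bp
  [152,161): 9 bp
  [161,176): 15 bp
  [176,185): 9 bp
  [185,194): 9 bp
  [194,210): 16 bp
  [210,212): 2 bp
  [212,227): 15 bp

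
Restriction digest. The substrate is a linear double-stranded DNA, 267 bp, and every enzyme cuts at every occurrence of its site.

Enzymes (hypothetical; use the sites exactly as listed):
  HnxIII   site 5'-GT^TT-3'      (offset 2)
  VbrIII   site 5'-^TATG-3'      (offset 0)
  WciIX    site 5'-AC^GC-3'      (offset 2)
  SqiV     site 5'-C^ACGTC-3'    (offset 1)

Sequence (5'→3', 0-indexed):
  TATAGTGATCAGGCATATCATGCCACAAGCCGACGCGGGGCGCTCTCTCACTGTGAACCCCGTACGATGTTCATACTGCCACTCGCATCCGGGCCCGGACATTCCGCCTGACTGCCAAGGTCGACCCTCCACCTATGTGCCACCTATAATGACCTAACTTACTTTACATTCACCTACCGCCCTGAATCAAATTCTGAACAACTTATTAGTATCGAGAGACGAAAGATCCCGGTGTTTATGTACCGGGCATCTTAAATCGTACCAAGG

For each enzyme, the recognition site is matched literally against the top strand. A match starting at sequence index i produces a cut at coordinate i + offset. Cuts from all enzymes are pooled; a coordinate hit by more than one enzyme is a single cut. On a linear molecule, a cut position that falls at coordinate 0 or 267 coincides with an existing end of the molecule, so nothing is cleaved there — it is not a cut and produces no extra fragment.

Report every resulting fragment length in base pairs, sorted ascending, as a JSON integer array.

Site scan:
  HnxIII (GTTT, off=2): starts [233] → cuts [235]
  VbrIII (TATG, off=0): starts [133, 236] → cuts [133, 236]
  WciIX (ACGC, off=2): starts [32] → cuts [34]
  SqiV (CACGTC, off=1): no sites

Pooled cuts: [34, 133, 235, 236]

Fragment lengths:
  [0,34): 34 bp
  [34,133): 99 bp
  [133,235): 102 bp
  [235,236): 1 bp
  [236,267): 31 bp

[1,31,34,99,102]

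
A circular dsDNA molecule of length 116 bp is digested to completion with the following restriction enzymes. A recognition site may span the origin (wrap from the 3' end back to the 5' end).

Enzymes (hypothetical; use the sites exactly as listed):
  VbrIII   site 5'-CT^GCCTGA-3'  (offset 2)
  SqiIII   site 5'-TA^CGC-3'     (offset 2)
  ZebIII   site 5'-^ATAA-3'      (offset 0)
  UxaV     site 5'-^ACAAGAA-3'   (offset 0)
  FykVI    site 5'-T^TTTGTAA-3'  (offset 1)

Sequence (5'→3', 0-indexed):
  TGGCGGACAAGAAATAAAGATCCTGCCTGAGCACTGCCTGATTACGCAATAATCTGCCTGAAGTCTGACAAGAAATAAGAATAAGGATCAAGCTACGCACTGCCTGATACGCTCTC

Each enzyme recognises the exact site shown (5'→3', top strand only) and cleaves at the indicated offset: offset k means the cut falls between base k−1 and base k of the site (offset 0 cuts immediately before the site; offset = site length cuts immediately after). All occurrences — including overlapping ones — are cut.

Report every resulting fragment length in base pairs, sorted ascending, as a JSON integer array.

[4,6,6,7,7,7,8,9,11,11,12,13,15]

Per-enzyme occurrences:
  VbrIII (CTGCCTGA, off=2): starts [22, 33, 53, 99] → cuts [24, 35, 55, 101]
  SqiIII (TACGC, off=2): starts [42, 93, 107] → cuts [44, 95, 109]
  ZebIII (ATAA, off=0): starts [13, 48, 74, 80] → cuts [13, 48, 74, 80]
  UxaV (ACAAGAA, off=0): starts [6, 67] → cuts [6, 67]
  FykVI (TTTTGTAA, off=1): no sites

All cut coordinates (distinct, sorted): [6, 13, 24, 35, 44, 48, 55, 67, 74, 80, 95, 101, 109]

Fragments:
  6→13: 7 bp
  13→24: 11 bp
  24→35: 11 bp
  35→44: 9 bp
  44→48: 4 bp
  48→55: 7 bp
  55→67: 12 bp
  67→74: 7 bp
  74→80: 6 bp
  80→95: 15 bp
  95→101: 6 bp
  101→109: 8 bp
  109→6 (wrap): 116-109+6 = 13 bp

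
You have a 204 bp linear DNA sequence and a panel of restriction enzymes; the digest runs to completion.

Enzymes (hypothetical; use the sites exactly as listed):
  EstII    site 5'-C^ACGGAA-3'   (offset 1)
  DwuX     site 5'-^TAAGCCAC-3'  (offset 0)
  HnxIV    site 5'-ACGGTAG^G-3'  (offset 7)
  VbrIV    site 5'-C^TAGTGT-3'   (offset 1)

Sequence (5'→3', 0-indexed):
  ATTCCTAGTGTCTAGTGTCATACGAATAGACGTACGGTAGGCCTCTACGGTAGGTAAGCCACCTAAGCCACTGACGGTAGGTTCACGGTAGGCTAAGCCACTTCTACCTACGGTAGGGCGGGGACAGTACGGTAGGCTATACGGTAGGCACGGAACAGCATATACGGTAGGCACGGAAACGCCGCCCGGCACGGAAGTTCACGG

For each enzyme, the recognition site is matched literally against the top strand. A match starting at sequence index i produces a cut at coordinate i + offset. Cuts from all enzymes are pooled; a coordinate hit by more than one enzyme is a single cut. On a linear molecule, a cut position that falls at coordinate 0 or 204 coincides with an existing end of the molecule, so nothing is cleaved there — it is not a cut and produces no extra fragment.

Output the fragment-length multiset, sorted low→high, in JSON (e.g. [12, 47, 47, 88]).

Scan for sites:
  EstII CACGGAA/1: at [148, 171, 189] ⇒ [149, 172, 190]
  DwuX TAAGCCAC/0: at [54, 63, 93] ⇒ [54, 63, 93]
  HnxIV ACGGTAGG/7: at [33, 46, 73, 84, 109, 128, 140, 163] ⇒ [40, 53, 80, 91, 116, 135, 147, 170]
  VbrIV CTAGTGT/1: at [4, 11] ⇒ [5, 12]

Pooled cuts: [5, 12, 40, 53, 54, 63, 80, 91, 93, 116, 135, 147, 149, 170, 172, 190]

Fragments:
  [0,5): 5 bp
  [5,12): 7 bp
  [12,40): 28 bp
  [40,53): 13 bp
  [53,54): 1 bp
  [54,63): 9 bp
  [63,80): 17 bp
  [80,91): 11 bp
  [91,93): 2 bp
  [93,116): 23 bp
  [116,135): 19 bp
  [135,147): 12 bp
  [147,149): 2 bp
  [149,170): 21 bp
  [170,172): 2 bp
  [172,190): 18 bp
  [190,204): 14 bp

[1,2,2,2,5,7,9,11,12,13,14,17,18,19,21,23,28]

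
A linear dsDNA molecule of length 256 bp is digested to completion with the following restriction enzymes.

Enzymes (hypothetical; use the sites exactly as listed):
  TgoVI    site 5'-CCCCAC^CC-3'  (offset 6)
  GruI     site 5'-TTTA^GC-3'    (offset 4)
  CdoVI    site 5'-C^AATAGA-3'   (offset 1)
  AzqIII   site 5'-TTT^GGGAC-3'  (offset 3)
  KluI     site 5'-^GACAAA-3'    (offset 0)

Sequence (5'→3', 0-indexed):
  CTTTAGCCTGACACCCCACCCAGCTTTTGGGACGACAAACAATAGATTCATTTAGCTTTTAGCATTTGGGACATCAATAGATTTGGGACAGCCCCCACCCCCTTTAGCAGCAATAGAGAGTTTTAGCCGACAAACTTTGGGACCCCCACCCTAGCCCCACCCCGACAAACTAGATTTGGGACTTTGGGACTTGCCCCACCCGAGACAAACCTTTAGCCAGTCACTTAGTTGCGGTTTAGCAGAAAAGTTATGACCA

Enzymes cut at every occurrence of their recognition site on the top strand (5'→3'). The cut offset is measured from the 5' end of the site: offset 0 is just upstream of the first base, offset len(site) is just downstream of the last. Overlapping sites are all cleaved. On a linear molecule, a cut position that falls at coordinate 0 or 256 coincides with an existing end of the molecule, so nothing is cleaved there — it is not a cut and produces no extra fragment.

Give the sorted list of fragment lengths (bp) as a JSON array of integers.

[3,3,4,5,5,5,6,7,7,8,8,8,9,9,10,11,11,12,14,14,14,14,14,14,18,23]

Site scan:
  TgoVI CCCCACCC/6: at [13, 92, 143, 154, 193] ⇒ [19, 98, 149, 160, 199]
  GruI TTTAGC/4: at [1, 50, 57, 102, 121, 211, 234] ⇒ [5, 54, 61, 106, 125, 215, 238]
  CdoVI CAATAGA/1: at [39, 74, 110] ⇒ [40, 75, 111]
  AzqIII TTTGGGAC/3: at [25, 64, 81, 135, 174, 182] ⇒ [28, 67, 84, 138, 177, 185]
  KluI GACAAA/0: at [33, 128, 163, 203] ⇒ [33, 128, 163, 203]

Pooled cuts: [5, 19, 28, 33, 40, 54, 61, 67, 75, 84, 98, 106, 111, 125, 128, 138, 149, 160, 163, 177, 185, 199, 203, 215, 238]

Fragment lengths:
  [0,5): 5 bp
  [5,19): 14 bp
  [19,28): 9 bp
  [28,33): 5 bp
  [33,40): 7 bp
  [40,54): 14 bp
  [54,61): 7 bp
  [61,67): 6 bp
  [67,75): 8 bp
  [75,84): 9 bp
  [84,98): 14 bp
  [98,106): 8 bp
  [106,111): 5 bp
  [111,125): 14 bp
  [125,128): 3 bp
  [128,138): 10 bp
  [138,149): 11 bp
  [149,160): 11 bp
  [160,163): 3 bp
  [163,177): 14 bp
  [177,185): 8 bp
  [185,199): 14 bp
  [199,203): 4 bp
  [203,215): 12 bp
  [215,238): 23 bp
  [238,256): 18 bp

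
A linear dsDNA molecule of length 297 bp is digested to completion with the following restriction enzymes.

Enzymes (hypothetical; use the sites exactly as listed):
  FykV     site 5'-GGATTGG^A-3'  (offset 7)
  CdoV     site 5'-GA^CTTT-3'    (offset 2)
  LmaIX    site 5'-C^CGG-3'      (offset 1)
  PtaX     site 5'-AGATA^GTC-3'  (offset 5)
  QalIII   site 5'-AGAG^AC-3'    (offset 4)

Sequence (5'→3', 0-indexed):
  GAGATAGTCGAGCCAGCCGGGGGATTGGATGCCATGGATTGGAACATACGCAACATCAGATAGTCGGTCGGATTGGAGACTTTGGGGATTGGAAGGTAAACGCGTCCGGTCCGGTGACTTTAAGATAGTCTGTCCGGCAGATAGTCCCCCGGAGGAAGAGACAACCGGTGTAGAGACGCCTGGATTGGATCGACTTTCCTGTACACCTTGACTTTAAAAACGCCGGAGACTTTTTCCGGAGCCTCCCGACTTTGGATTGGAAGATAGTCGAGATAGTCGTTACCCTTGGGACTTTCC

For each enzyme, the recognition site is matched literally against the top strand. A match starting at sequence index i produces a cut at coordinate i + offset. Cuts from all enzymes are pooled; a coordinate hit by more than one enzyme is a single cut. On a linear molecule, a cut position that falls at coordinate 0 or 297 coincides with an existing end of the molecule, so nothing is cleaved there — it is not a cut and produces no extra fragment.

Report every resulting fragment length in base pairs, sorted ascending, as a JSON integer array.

[3,5,5,5,6,6,6,6,6,6,7,7,9,9,10,10,11,11,11,11,12,13,13,13,14,14,14,16,18,20]

Per-enzyme occurrences:
  FykV GGATTGGA/7: at [21, 35, 69, 85, 181, 253] ⇒ [28, 42, 76, 92, 188, 260]
  CdoV GACTTT/2: at [77, 115, 191, 209, 227, 247, 289] ⇒ [79, 117, 193, 211, 229, 249, 291]
  LmaIX CCGG/1: at [16, 105, 110, 133, 148, 164, 222, 235] ⇒ [17, 106, 111, 134, 149, 165, 223, 236]
  PtaX AGATAGTC/5: at [1, 57, 122, 138, 261, 270] ⇒ [6, 62, 127, 143, 266, 275]
  QalIII AGAGAC/4: at [156, 171] ⇒ [160, 175]

All cut coordinates (distinct, sorted): [6, 17, 28, 42, 62, 76, 79, 92, 106, 111, 117, 127, 134, 143, 149, 160, 165, 175, 188, 193, 211, 223, 229, 236, 249, 260, 266, 275, 291]

Fragments:
  [0,6): 6 bp
  [6,17): 11 bp
  [17,28): 11 bp
  [28,42): 14 bp
  [42,62): 20 bp
  [62,76): 14 bp
  [76,79): 3 bp
  [79,92): 13 bp
  [92,106): 14 bp
  [106,111): 5 bp
  [111,117): 6 bp
  [117,127): 10 bp
  [127,134): 7 bp
  [134,143): 9 bp
  [143,149): 6 bp
  [149,160): 11 bp
  [160,165): 5 bp
  [165,175): 10 bp
  [175,188): 13 bp
  [188,193): 5 bp
  [193,211): 18 bp
  [211,223): 12 bp
  [223,229): 6 bp
  [229,236): 7 bp
  [236,249): 13 bp
  [249,260): 11 bp
  [260,266): 6 bp
  [266,275): 9 bp
  [275,291): 16 bp
  [291,297): 6 bp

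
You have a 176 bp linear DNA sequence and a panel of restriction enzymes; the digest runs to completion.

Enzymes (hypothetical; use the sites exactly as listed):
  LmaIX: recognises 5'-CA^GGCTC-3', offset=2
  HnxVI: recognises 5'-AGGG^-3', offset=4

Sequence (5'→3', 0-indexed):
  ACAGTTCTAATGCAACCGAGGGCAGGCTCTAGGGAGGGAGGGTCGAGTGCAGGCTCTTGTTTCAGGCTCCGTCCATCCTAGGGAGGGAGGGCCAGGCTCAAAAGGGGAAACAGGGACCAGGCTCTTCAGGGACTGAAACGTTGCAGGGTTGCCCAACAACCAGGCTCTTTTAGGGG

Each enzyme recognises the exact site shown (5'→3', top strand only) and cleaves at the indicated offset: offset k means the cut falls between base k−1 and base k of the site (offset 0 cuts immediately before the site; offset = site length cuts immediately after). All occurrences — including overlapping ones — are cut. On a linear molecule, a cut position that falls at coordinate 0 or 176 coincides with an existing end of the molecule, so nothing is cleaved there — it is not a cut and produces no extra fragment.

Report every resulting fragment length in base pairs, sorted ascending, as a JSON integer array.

[1,2,3,4,4,4,4,4,9,9,10,12,12,13,13,14,17,19,22]

Scan for sites:
  LmaIX CAGGCTC/2: at [22, 49, 62, 92, 117, 160] ⇒ [24, 51, 64, 94, 119, 162]
  HnxVI AGGG/4: at [18, 30, 34, 38, 79, 83, 87, 102, 111, 127, 144, 171] ⇒ [22, 34, 38, 42, 83, 87, 91, 106, 115, 131, 148, 175]

Pooled cuts: [22, 24, 34, 38, 42, 51, 64, 83, 87, 91, 94, 106, 115, 119, 131, 148, 162, 175]

Fragment lengths:
  [0,22): 22 bp
  [22,24): 2 bp
  [24,34): 10 bp
  [34,38): 4 bp
  [38,42): 4 bp
  [42,51): 9 bp
  [51,64): 13 bp
  [64,83): 19 bp
  [83,87): 4 bp
  [87,91): 4 bp
  [91,94): 3 bp
  [94,106): 12 bp
  [106,115): 9 bp
  [115,119): 4 bp
  [119,131): 12 bp
  [131,148): 17 bp
  [148,162): 14 bp
  [162,175): 13 bp
  [175,176): 1 bp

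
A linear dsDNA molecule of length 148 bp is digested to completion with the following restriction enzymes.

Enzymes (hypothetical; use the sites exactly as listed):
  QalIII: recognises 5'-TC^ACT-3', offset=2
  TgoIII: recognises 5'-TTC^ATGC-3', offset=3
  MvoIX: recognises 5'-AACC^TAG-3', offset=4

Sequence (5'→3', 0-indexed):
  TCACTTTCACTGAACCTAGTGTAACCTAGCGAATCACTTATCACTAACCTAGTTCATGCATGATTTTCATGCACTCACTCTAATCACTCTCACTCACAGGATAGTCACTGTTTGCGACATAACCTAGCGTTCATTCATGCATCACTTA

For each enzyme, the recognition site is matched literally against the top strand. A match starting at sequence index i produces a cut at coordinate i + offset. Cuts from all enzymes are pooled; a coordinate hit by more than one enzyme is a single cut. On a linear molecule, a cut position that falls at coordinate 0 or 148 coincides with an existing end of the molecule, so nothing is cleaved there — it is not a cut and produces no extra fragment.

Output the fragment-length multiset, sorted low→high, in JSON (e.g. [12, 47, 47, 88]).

Scan for sites:
  QalIII TCACT/2: at [0, 6, 33, 40, 74, 83, 89, 104, 141] ⇒ [2, 8, 35, 42, 76, 85, 91, 106, 143]
  TgoIII TTCATGC/3: at [52, 65, 133] ⇒ [55, 68, 136]
  MvoIX AACCTAG/4: at [12, 22, 45, 120] ⇒ [16, 26, 49, 124]

Pooled cuts: [2, 8, 16, 26, 35, 42, 49, 55, 68, 76, 85, 91, 106, 124, 136, 143]

Fragment lengths:
  [0,2): 2 bp
  [2,8): 6 bp
  [8,16): 8 bp
  [16,26): 10 bp
  [26,35): 9 bp
  [35,42): 7 bp
  [42,49): 7 bp
  [49,55): 6 bp
  [55,68): 13 bp
  [68,76): 8 bp
  [76,85): 9 bp
  [85,91): 6 bp
  [91,106): 15 bp
  [106,124): 18 bp
  [124,136): 12 bp
  [136,143): 7 bp
  [143,148): 5 bp

[2,5,6,6,6,7,7,7,8,8,9,9,10,12,13,15,18]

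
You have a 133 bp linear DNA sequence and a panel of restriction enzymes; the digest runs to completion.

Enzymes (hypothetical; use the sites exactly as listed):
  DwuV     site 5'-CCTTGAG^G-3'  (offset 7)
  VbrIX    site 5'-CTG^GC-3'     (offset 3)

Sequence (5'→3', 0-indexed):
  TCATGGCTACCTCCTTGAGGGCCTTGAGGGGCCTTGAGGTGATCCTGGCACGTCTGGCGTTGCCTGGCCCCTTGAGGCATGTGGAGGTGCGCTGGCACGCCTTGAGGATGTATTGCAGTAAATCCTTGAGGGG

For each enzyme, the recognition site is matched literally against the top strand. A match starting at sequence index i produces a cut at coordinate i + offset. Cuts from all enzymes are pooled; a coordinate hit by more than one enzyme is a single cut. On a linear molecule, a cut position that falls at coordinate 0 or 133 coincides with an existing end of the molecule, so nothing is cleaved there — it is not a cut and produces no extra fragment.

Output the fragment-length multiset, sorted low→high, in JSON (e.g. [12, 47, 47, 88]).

Site scan:
  DwuV (CCTTGAGG, off=7): starts [12, 21, 31, 69, 99, 123] → cuts [19, 28, 38, 76, 106, 130]
  VbrIX (CTGGC, off=3): starts [44, 53, 63, 91] → cuts [47, 56, 66, 94]

All cut coordinates (distinct, sorted): [19, 28, 38, 47, 56, 66, 76, 94, 106, 130]

Fragment lengths:
  [0,19): 19 bp
  [19,28): 9 bp
  [28,38): 10 bp
  [38,47): 9 bp
  [47,56): 9 bp
  [56,66): 10 bp
  [66,76): 10 bp
  [76,94): 18 bp
  [94,106): 12 bp
  [106,130): 24 bp
  [130,133): 3 bp

[3,9,9,9,10,10,10,12,18,19,24]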